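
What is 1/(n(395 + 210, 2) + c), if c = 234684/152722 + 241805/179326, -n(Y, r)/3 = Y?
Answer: -13693512686/24814218581993 ≈ -0.00055184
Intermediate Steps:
n(Y, r) = -3*Y
c = 39506943097/13693512686 (c = 234684*(1/152722) + 241805*(1/179326) = 117342/76361 + 241805/179326 = 39506943097/13693512686 ≈ 2.8851)
1/(n(395 + 210, 2) + c) = 1/(-3*(395 + 210) + 39506943097/13693512686) = 1/(-3*605 + 39506943097/13693512686) = 1/(-1815 + 39506943097/13693512686) = 1/(-24814218581993/13693512686) = -13693512686/24814218581993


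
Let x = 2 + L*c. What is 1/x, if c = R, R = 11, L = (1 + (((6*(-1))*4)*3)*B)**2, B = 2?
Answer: 1/224941 ≈ 4.4456e-6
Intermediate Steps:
L = 20449 (L = (1 + (((6*(-1))*4)*3)*2)**2 = (1 + (-6*4*3)*2)**2 = (1 - 24*3*2)**2 = (1 - 72*2)**2 = (1 - 144)**2 = (-143)**2 = 20449)
c = 11
x = 224941 (x = 2 + 20449*11 = 2 + 224939 = 224941)
1/x = 1/224941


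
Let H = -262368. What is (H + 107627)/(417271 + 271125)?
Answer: -154741/688396 ≈ -0.22478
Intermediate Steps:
(H + 107627)/(417271 + 271125) = (-262368 + 107627)/(417271 + 271125) = -154741/688396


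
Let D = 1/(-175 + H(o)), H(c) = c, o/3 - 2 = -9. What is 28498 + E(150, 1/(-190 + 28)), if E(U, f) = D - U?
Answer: 5556207/196 ≈ 28348.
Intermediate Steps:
o = -21 (o = 6 + 3*(-9) = 6 - 27 = -21)
D = -1/196 (D = 1/(-175 - 21) = 1/(-196) = -1/196 ≈ -0.0051020)
E(U, f) = -1/196 - U
28498 + E(150, 1/(-190 + 28)) = 28498 + (-1/196 - 1*150) = 28498 + (-1/196 - 150) = 28498 - 29401/196 = 5556207/196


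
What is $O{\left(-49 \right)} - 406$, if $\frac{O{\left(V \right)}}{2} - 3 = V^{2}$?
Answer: $4402$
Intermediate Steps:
$O{\left(V \right)} = 6 + 2 V^{2}$
$O{\left(-49 \right)} - 406 = \left(6 + 2 \left(-49\right)^{2}\right) - 406 = \left(6 + 2 \cdot 2401\right) - 406 = \left(6 + 4802\right) - 406 = 4808 - 406 = 4402$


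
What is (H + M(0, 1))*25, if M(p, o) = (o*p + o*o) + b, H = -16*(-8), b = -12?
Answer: 2925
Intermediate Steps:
H = 128
M(p, o) = -12 + o² + o*p (M(p, o) = (o*p + o*o) - 12 = (o*p + o²) - 12 = (o² + o*p) - 12 = -12 + o² + o*p)
(H + M(0, 1))*25 = (128 + (-12 + 1² + 1*0))*25 = (128 + (-12 + 1 + 0))*25 = (128 - 11)*25 = 117*25 = 2925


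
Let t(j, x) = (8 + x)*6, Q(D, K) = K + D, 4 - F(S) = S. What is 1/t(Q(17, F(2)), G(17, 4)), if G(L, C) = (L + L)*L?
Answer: 1/3516 ≈ 0.00028441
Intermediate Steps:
F(S) = 4 - S
G(L, C) = 2*L**2 (G(L, C) = (2*L)*L = 2*L**2)
Q(D, K) = D + K
t(j, x) = 48 + 6*x
1/t(Q(17, F(2)), G(17, 4)) = 1/(48 + 6*(2*17**2)) = 1/(48 + 6*(2*289)) = 1/(48 + 6*578) = 1/(48 + 3468) = 1/3516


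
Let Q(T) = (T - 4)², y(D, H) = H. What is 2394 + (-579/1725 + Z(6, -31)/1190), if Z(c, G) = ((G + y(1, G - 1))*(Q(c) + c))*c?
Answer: 23367019/9775 ≈ 2390.5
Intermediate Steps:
Q(T) = (-4 + T)²
Z(c, G) = c*(-1 + 2*G)*(c + (-4 + c)²) (Z(c, G) = ((G + (G - 1))*((-4 + c)² + c))*c = ((G + (-1 + G))*(c + (-4 + c)²))*c = ((-1 + 2*G)*(c + (-4 + c)²))*c = c*(-1 + 2*G)*(c + (-4 + c)²))
2394 + (-579/1725 + Z(6, -31)/1190) = 2394 + (-579/1725 + (6*(-31*6 - 31*(-4 + 6)² + 6*(-1 - 31) + (-4 + 6)²*(-1 - 31)))/1190) = 2394 + (-579*1/1725 + (6*(-186 - 31*2² + 6*(-32) + 2²*(-32)))*(1/1190)) = 2394 + (-193/575 + (6*(-186 - 31*4 - 192 + 4*(-32)))*(1/1190)) = 2394 + (-193/575 + (6*(-186 - 124 - 192 - 128))*(1/1190)) = 2394 + (-193/575 + (6*(-630))*(1/1190)) = 2394 + (-193/575 - 3780*1/1190) = 2394 + (-193/575 - 54/17) = 2394 - 34331/9775 = 23367019/9775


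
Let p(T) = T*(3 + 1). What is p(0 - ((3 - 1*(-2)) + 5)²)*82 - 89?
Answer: -32889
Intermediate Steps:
p(T) = 4*T (p(T) = T*4 = 4*T)
p(0 - ((3 - 1*(-2)) + 5)²)*82 - 89 = (4*(0 - ((3 - 1*(-2)) + 5)²))*82 - 89 = (4*(0 - ((3 + 2) + 5)²))*82 - 89 = (4*(0 - (5 + 5)²))*82 - 89 = (4*(0 - 1*10²))*82 - 89 = (4*(0 - 1*100))*82 - 89 = (4*(0 - 100))*82 - 89 = (4*(-100))*82 - 89 = -400*82 - 89 = -32800 - 89 = -32889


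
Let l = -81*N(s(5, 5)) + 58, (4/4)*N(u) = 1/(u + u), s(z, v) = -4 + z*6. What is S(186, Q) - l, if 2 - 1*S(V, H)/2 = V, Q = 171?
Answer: -22071/52 ≈ -424.44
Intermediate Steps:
s(z, v) = -4 + 6*z
S(V, H) = 4 - 2*V
N(u) = 1/(2*u) (N(u) = 1/(u + u) = 1/(2*u))
l = 2935/52 (l = -81/(2*(-4 + 6*5)) + 58 = -81/(2*(-4 + 30)) + 58 = -81/(2*26) + 58 = -81*1/52 + 58 = -81/52 + 58 = 2935/52 ≈ 56.442)
S(186, Q) - l = (4 - 2*186) - 1*2935/52 = (4 - 372) - 2935/52 = -368 - 2935/52 = -22071/52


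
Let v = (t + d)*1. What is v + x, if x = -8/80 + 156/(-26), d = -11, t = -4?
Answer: -211/10 ≈ -21.100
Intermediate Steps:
v = -15 (v = (-4 - 11)*1 = -15*1 = -15)
x = -61/10 (x = -8*1/80 + 156*(-1/26) = -1/10 - 6 = -61/10 ≈ -6.1000)
v + x = -15 - 61/10 = -211/10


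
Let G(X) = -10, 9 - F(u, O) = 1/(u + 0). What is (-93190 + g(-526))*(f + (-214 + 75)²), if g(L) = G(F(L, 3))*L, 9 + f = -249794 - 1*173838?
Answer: 35551857600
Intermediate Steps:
F(u, O) = 9 - 1/u (F(u, O) = 9 - 1/(u + 0) = 9 - 1/u)
f = -423641 (f = -9 + (-249794 - 1*173838) = -9 + (-249794 - 173838) = -9 - 423632 = -423641)
g(L) = -10*L
(-93190 + g(-526))*(f + (-214 + 75)²) = (-93190 - 10*(-526))*(-423641 + (-214 + 75)²) = (-93190 + 5260)*(-423641 + (-139)²) = -87930*(-423641 + 19321) = -87930*(-404320) = 35551857600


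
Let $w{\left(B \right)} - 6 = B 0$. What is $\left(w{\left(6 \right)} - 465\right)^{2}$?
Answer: $210681$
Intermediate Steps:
$w{\left(B \right)} = 6$ ($w{\left(B \right)} = 6 + B 0 = 6 + 0 = 6$)
$\left(w{\left(6 \right)} - 465\right)^{2} = \left(6 - 465\right)^{2} = \left(-459\right)^{2} = 210681$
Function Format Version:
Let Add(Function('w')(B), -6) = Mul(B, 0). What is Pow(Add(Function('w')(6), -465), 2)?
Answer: 210681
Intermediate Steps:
Function('w')(B) = 6 (Function('w')(B) = Add(6, Mul(B, 0)) = Add(6, 0) = 6)
Pow(Add(Function('w')(6), -465), 2) = Pow(Add(6, -465), 2) = Pow(-459, 2) = 210681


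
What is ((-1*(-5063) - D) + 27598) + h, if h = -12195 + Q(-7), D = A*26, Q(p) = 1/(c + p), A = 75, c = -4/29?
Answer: 3832783/207 ≈ 18516.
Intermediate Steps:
c = -4/29 (c = -4*1/29 = -4/29 ≈ -0.13793)
Q(p) = 1/(-4/29 + p)
D = 1950 (D = 75*26 = 1950)
h = -2524394/207 (h = -12195 + 29/(-4 + 29*(-7)) = -12195 + 29/(-4 - 203) = -12195 + 29/(-207) = -12195 + 29*(-1/207) = -12195 - 29/207 = -2524394/207 ≈ -12195.)
((-1*(-5063) - D) + 27598) + h = ((-1*(-5063) - 1*1950) + 27598) - 2524394/207 = ((5063 - 1950) + 27598) - 2524394/207 = (3113 + 27598) - 2524394/207 = 30711 - 2524394/207 = 3832783/207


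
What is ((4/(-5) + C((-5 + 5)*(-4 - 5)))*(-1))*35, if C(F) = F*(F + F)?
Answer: 28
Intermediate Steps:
C(F) = 2*F**2 (C(F) = F*(2*F) = 2*F**2)
((4/(-5) + C((-5 + 5)*(-4 - 5)))*(-1))*35 = ((4/(-5) + 2*((-5 + 5)*(-4 - 5))**2)*(-1))*35 = ((4*(-1/5) + 2*(0*(-9))**2)*(-1))*35 = ((-4/5 + 2*0**2)*(-1))*35 = ((-4/5 + 2*0)*(-1))*35 = ((-4/5 + 0)*(-1))*35 = -4/5*(-1)*35 = (4/5)*35 = 28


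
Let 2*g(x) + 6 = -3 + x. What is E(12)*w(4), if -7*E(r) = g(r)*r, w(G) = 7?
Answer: -18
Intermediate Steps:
g(x) = -9/2 + x/2 (g(x) = -3 + (-3 + x)/2 = -3 + (-3/2 + x/2) = -9/2 + x/2)
E(r) = -r*(-9/2 + r/2)/7 (E(r) = -(-9/2 + r/2)*r/7 = -r*(-9/2 + r/2)/7)
E(12)*w(4) = ((1/14)*12*(9 - 1*12))*7 = ((1/14)*12*(9 - 12))*7 = ((1/14)*12*(-3))*7 = -18/7*7 = -18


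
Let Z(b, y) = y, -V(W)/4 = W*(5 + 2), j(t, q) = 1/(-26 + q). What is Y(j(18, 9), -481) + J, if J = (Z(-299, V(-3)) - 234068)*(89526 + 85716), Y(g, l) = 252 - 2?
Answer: -41003823878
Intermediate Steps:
Y(g, l) = 250
V(W) = -28*W (V(W) = -4*W*(5 + 2) = -4*W*7 = -28*W)
J = -41003824128 (J = (-28*(-3) - 234068)*(89526 + 85716) = (84 - 234068)*175242 = -233984*175242 = -41003824128)
Y(j(18, 9), -481) + J = 250 - 41003824128 = -41003823878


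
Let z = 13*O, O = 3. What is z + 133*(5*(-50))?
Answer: -33211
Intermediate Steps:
z = 39 (z = 13*3 = 39)
z + 133*(5*(-50)) = 39 + 133*(5*(-50)) = 39 + 133*(-250) = 39 - 33250 = -33211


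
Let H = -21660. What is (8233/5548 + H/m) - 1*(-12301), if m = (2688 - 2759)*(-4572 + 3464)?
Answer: 1342324935307/109112516 ≈ 12302.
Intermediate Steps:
m = 78668 (m = -71*(-1108) = 78668)
(8233/5548 + H/m) - 1*(-12301) = (8233/5548 - 21660/78668) - 1*(-12301) = (8233*(1/5548) - 21660*1/78668) + 12301 = (8233/5548 - 5415/19667) + 12301 = 131875991/109112516 + 12301 = 1342324935307/109112516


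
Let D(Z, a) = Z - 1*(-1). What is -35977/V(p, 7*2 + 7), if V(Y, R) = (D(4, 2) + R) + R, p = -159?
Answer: -35977/47 ≈ -765.47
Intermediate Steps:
D(Z, a) = 1 + Z (D(Z, a) = Z + 1 = 1 + Z)
V(Y, R) = 5 + 2*R (V(Y, R) = ((1 + 4) + R) + R = (5 + R) + R = 5 + 2*R)
-35977/V(p, 7*2 + 7) = -35977/(5 + 2*(7*2 + 7)) = -35977/(5 + 2*(14 + 7)) = -35977/(5 + 2*21) = -35977/(5 + 42) = -35977/47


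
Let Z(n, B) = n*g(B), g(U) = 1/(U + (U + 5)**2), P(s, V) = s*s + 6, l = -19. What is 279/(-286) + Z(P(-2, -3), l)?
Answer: -46523/50622 ≈ -0.91903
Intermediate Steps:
P(s, V) = 6 + s**2 (P(s, V) = s**2 + 6 = 6 + s**2)
g(U) = 1/(U + (5 + U)**2)
Z(n, B) = n/(B + (5 + B)**2)
279/(-286) + Z(P(-2, -3), l) = 279/(-286) + (6 + (-2)**2)/(-19 + (5 - 19)**2) = 279*(-1/286) + (6 + 4)/(-19 + (-14)**2) = -279/286 + 10/(-19 + 196) = -279/286 + 10/177 = -46523/50622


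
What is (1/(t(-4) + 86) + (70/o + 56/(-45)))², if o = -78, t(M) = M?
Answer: 10436869921/2301120900 ≈ 4.5356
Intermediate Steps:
(1/(t(-4) + 86) + (70/o + 56/(-45)))² = (1/(-4 + 86) + (70/(-78) + 56/(-45)))² = (1/82 + (70*(-1/78) + 56*(-1/45)))² = (1/82 + (-35/39 - 56/45))² = (1/82 - 1253/585)² = (-102161/47970)² = 10436869921/2301120900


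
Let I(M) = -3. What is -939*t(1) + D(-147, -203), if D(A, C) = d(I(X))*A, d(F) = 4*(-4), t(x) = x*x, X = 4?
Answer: 1413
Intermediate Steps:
t(x) = x²
d(F) = -16
D(A, C) = -16*A
-939*t(1) + D(-147, -203) = -939*1² - 16*(-147) = -939*1 + 2352 = -939 + 2352 = 1413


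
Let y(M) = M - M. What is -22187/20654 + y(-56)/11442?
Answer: -22187/20654 ≈ -1.0742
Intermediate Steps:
y(M) = 0
-22187/20654 + y(-56)/11442 = -22187/20654 + 0/11442 = -22187*1/20654 + 0*(1/11442) = -22187/20654 + 0 = -22187/20654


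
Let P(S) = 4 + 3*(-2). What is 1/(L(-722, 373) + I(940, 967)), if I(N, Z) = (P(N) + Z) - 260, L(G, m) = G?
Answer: -1/17 ≈ -0.058824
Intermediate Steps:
P(S) = -2 (P(S) = 4 - 6 = -2)
I(N, Z) = -262 + Z (I(N, Z) = (-2 + Z) - 260 = -262 + Z)
1/(L(-722, 373) + I(940, 967)) = 1/(-722 + (-262 + 967)) = 1/(-722 + 705) = 1/(-17) = -1/17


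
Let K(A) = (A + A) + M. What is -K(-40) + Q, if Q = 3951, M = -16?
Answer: 4047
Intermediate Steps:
K(A) = -16 + 2*A (K(A) = (A + A) - 16 = 2*A - 16 = -16 + 2*A)
-K(-40) + Q = -(-16 + 2*(-40)) + 3951 = -(-16 - 80) + 3951 = -1*(-96) + 3951 = 96 + 3951 = 4047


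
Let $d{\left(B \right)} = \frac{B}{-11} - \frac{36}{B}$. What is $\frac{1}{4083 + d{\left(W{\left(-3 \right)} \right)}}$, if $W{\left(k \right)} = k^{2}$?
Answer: $\frac{11}{44860} \approx 0.00024521$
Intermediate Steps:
$d{\left(B \right)} = - \frac{36}{B} - \frac{B}{11}$ ($d{\left(B \right)} = B \left(- \frac{1}{11}\right) - \frac{36}{B} = - \frac{B}{11} - \frac{36}{B} = - \frac{36}{B} - \frac{B}{11}$)
$\frac{1}{4083 + d{\left(W{\left(-3 \right)} \right)}} = \frac{1}{4083 - \left(4 + \frac{9}{11}\right)} = \frac{1}{4083 - \left(\frac{9}{11} + \frac{36}{9}\right)} = \frac{1}{4083 - \frac{53}{11}} = \frac{1}{\frac{44860}{11}} = \frac{11}{44860}$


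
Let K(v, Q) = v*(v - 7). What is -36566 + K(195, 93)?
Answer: 94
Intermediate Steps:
K(v, Q) = v*(-7 + v)
-36566 + K(195, 93) = -36566 + 195*(-7 + 195) = -36566 + 195*188 = -36566 + 36660 = 94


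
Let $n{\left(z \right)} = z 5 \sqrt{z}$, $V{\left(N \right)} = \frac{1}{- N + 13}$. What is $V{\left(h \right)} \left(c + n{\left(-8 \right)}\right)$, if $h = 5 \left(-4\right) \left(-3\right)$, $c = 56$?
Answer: $- \frac{56}{47} + \frac{80 i \sqrt{2}}{47} \approx -1.1915 + 2.4072 i$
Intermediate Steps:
$h = 60$ ($h = \left(-20\right) \left(-3\right) = 60$)
$V{\left(N \right)} = \frac{1}{13 - N}$
$n{\left(z \right)} = 5 z^{\frac{3}{2}}$ ($n{\left(z \right)} = 5 z \sqrt{z} = 5 z^{\frac{3}{2}}$)
$V{\left(h \right)} \left(c + n{\left(-8 \right)}\right) = - \frac{1}{-13 + 60} \left(56 + 5 \left(-8\right)^{\frac{3}{2}}\right) = - \frac{1}{47} \left(56 + 5 \left(- 16 i \sqrt{2}\right)\right) = \left(-1\right) \frac{1}{47} \left(56 - 80 i \sqrt{2}\right) = - \frac{56 - 80 i \sqrt{2}}{47} = - \frac{56}{47} + \frac{80 i \sqrt{2}}{47}$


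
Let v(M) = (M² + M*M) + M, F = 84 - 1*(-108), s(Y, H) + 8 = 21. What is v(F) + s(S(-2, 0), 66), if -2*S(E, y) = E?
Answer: 73933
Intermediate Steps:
S(E, y) = -E/2
s(Y, H) = 13 (s(Y, H) = -8 + 21 = 13)
F = 192 (F = 84 + 108 = 192)
v(M) = M + 2*M² (v(M) = (M² + M²) + M = 2*M² + M = M + 2*M²)
v(F) + s(S(-2, 0), 66) = 192*(1 + 2*192) + 13 = 192*(1 + 384) + 13 = 192*385 + 13 = 73920 + 13 = 73933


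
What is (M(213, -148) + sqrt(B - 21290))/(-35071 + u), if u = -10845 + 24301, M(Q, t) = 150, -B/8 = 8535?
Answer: -10/1441 - 13*I*sqrt(530)/21615 ≈ -0.0069396 - 0.013846*I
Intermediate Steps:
B = -68280 (B = -8*8535 = -68280)
u = 13456
(M(213, -148) + sqrt(B - 21290))/(-35071 + u) = (150 + sqrt(-68280 - 21290))/(-35071 + 13456) = (150 + sqrt(-89570))/(-21615) = (150 + 13*I*sqrt(530))*(-1/21615) = -10/1441 - 13*I*sqrt(530)/21615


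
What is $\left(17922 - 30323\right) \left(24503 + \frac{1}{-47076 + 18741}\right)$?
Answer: $- \frac{8609921342104}{28335} \approx -3.0386 \cdot 10^{8}$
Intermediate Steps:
$\left(17922 - 30323\right) \left(24503 + \frac{1}{-47076 + 18741}\right) = - 12401 \left(24503 + \frac{1}{-28335}\right) = - 12401 \left(24503 - \frac{1}{28335}\right) = \left(-12401\right) \frac{694292504}{28335} = - \frac{8609921342104}{28335}$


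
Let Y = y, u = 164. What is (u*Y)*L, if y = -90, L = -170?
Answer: 2509200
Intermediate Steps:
Y = -90
(u*Y)*L = (164*(-90))*(-170) = -14760*(-170) = 2509200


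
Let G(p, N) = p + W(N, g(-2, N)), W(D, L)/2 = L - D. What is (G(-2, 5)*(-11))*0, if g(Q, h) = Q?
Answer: 0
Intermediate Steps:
W(D, L) = -2*D + 2*L (W(D, L) = 2*(L - D) = -2*D + 2*L)
G(p, N) = -4 + p - 2*N (G(p, N) = p + (-2*N + 2*(-2)) = p + (-2*N - 4) = p + (-4 - 2*N) = -4 + p - 2*N)
(G(-2, 5)*(-11))*0 = ((-4 - 2 - 2*5)*(-11))*0 = ((-4 - 2 - 10)*(-11))*0 = -16*(-11)*0 = 176*0 = 0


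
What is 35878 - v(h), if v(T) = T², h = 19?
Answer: 35517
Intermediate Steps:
35878 - v(h) = 35878 - 1*19² = 35878 - 1*361 = 35878 - 361 = 35517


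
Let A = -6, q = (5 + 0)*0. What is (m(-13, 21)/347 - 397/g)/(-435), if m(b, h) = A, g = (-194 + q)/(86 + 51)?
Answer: -18871819/29283330 ≈ -0.64446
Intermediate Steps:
q = 0 (q = 5*0 = 0)
g = -194/137 (g = (-194 + 0)/(86 + 51) = -194/137 ≈ -1.4161)
m(b, h) = -6
(m(-13, 21)/347 - 397/g)/(-435) = (-6/347 - 397/(-194/137))/(-435) = (-6*1/347 - 397*(-137/194))*(-1/435) = (-6/347 + 54389/194)*(-1/435) = (18871819/67318)*(-1/435) = -18871819/29283330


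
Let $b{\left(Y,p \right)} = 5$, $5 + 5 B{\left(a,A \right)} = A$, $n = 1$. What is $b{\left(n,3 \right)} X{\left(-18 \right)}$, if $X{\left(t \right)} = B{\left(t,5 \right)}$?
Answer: $0$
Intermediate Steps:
$B{\left(a,A \right)} = -1 + \frac{A}{5}$
$X{\left(t \right)} = 0$ ($X{\left(t \right)} = -1 + \frac{1}{5} \cdot 5 = -1 + 1 = 0$)
$b{\left(n,3 \right)} X{\left(-18 \right)} = 5 \cdot 0 = 0$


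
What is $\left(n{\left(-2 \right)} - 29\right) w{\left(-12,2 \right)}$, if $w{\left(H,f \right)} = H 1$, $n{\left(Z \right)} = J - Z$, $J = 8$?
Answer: $228$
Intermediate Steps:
$n{\left(Z \right)} = 8 - Z$
$w{\left(H,f \right)} = H$
$\left(n{\left(-2 \right)} - 29\right) w{\left(-12,2 \right)} = \left(\left(8 - -2\right) - 29\right) \left(-12\right) = \left(\left(8 + 2\right) - 29\right) \left(-12\right) = \left(10 - 29\right) \left(-12\right) = \left(-19\right) \left(-12\right) = 228$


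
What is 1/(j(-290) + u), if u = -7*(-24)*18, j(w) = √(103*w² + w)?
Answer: 216/34469 - √8662010/482566 ≈ 0.00016758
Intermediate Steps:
j(w) = √(w + 103*w²)
u = 3024 (u = 168*18 = 3024)
1/(j(-290) + u) = 1/(√(-290*(1 + 103*(-290))) + 3024) = 1/(√(-290*(1 - 29870)) + 3024) = 1/(√(-290*(-29869)) + 3024) = 1/(√8662010 + 3024) = 1/(3024 + √8662010)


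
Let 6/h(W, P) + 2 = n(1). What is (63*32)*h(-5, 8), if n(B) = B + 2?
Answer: 12096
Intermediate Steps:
n(B) = 2 + B
h(W, P) = 6 (h(W, P) = 6/(-2 + (2 + 1)) = 6/(-2 + 3) = 6/1 = 6*1 = 6)
(63*32)*h(-5, 8) = (63*32)*6 = 2016*6 = 12096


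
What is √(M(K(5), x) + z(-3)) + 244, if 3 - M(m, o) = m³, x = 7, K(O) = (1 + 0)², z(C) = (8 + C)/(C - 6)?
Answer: 244 + √13/3 ≈ 245.20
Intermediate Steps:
z(C) = (8 + C)/(-6 + C)
K(O) = 1 (K(O) = 1² = 1)
M(m, o) = 3 - m³
√(M(K(5), x) + z(-3)) + 244 = √((3 - 1*1³) + (8 - 3)/(-6 - 3)) + 244 = √((3 - 1*1) + 5/(-9)) + 244 = √((3 - 1) - ⅑*5) + 244 = √(2 - 5/9) + 244 = √(13/9) + 244 = √13/3 + 244 = 244 + √13/3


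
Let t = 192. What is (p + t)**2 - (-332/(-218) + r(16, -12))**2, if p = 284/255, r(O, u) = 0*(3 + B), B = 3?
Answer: 28809294990316/772562025 ≈ 37291.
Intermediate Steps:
r(O, u) = 0 (r(O, u) = 0*(3 + 3) = 0*6 = 0)
p = 284/255 (p = 284*(1/255) = 284/255 ≈ 1.1137)
(p + t)**2 - (-332/(-218) + r(16, -12))**2 = (284/255 + 192)**2 - (-332/(-218) + 0)**2 = (49244/255)**2 - (-332*(-1/218) + 0)**2 = 2424971536/65025 - (166/109 + 0)**2 = 2424971536/65025 - (166/109)**2 = 2424971536/65025 - 1*27556/11881 = 2424971536/65025 - 27556/11881 = 28809294990316/772562025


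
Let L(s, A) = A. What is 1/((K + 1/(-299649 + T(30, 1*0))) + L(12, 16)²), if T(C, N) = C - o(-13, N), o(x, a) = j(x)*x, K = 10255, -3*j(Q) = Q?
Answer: 898688/9446109565 ≈ 9.5138e-5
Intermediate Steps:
j(Q) = -Q/3
o(x, a) = -x²/3 (o(x, a) = (-x/3)*x = -x²/3)
T(C, N) = 169/3 + C (T(C, N) = C - (-1)*(-13)²/3 = C - (-1)*169/3 = C - 1*(-169/3) = C + 169/3 = 169/3 + C)
1/((K + 1/(-299649 + T(30, 1*0))) + L(12, 16)²) = 1/((10255 + 1/(-299649 + (169/3 + 30))) + 16²) = 1/((10255 + 1/(-299649 + 259/3)) + 256) = 1/((10255 + 1/(-898688/3)) + 256) = 1/((10255 - 3/898688) + 256) = 1/(9216045437/898688 + 256) = 1/(9446109565/898688) = 898688/9446109565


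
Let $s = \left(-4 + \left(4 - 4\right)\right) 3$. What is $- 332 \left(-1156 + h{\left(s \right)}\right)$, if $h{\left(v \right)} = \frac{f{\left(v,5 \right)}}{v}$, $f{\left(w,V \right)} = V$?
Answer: $\frac{1151791}{3} \approx 3.8393 \cdot 10^{5}$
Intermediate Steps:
$s = -12$ ($s = \left(-4 + \left(4 - 4\right)\right) 3 = \left(-4 + 0\right) 3 = \left(-4\right) 3 = -12$)
$h{\left(v \right)} = \frac{5}{v}$
$- 332 \left(-1156 + h{\left(s \right)}\right) = - 332 \left(-1156 + \frac{5}{-12}\right) = - 332 \left(-1156 + 5 \left(- \frac{1}{12}\right)\right) = - 332 \left(-1156 - \frac{5}{12}\right) = \left(-332\right) \left(- \frac{13877}{12}\right) = \frac{1151791}{3}$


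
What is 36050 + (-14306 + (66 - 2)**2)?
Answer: 25840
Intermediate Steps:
36050 + (-14306 + (66 - 2)**2) = 36050 + (-14306 + 64**2) = 36050 + (-14306 + 4096) = 36050 - 10210 = 25840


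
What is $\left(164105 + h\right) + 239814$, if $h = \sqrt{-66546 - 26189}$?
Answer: $403919 + i \sqrt{92735} \approx 4.0392 \cdot 10^{5} + 304.52 i$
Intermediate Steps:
$h = i \sqrt{92735}$ ($h = \sqrt{-92735} = i \sqrt{92735} \approx 304.52 i$)
$\left(164105 + h\right) + 239814 = \left(164105 + i \sqrt{92735}\right) + 239814 = 403919 + i \sqrt{92735}$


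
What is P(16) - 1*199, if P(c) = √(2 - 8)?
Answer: -199 + I*√6 ≈ -199.0 + 2.4495*I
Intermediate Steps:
P(c) = I*√6 (P(c) = √(-6) = I*√6)
P(16) - 1*199 = I*√6 - 1*199 = I*√6 - 199 = -199 + I*√6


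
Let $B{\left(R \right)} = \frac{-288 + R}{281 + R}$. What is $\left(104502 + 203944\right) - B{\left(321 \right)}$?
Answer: $\frac{185684459}{602} \approx 3.0845 \cdot 10^{5}$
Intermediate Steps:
$B{\left(R \right)} = \frac{-288 + R}{281 + R}$
$\left(104502 + 203944\right) - B{\left(321 \right)} = \left(104502 + 203944\right) - \frac{-288 + 321}{281 + 321} = 308446 - \frac{1}{602} \cdot 33 = 308446 - \frac{33}{602} = \frac{185684459}{602}$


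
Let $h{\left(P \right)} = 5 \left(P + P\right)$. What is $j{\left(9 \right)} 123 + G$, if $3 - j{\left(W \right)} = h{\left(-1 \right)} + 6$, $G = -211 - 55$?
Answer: $595$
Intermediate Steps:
$G = -266$ ($G = -211 - 55 = -266$)
$h{\left(P \right)} = 10 P$ ($h{\left(P \right)} = 5 \cdot 2 P = 10 P$)
$j{\left(W \right)} = 7$ ($j{\left(W \right)} = 3 - \left(10 \left(-1\right) + 6\right) = 3 - \left(-10 + 6\right) = 3 - -4 = 3 + 4 = 7$)
$j{\left(9 \right)} 123 + G = 7 \cdot 123 - 266 = 861 - 266 = 595$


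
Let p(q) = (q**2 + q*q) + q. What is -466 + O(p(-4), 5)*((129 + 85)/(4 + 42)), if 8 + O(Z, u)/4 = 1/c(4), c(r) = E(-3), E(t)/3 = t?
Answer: -127706/207 ≈ -616.94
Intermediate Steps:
E(t) = 3*t
p(q) = q + 2*q**2 (p(q) = (q**2 + q**2) + q = 2*q**2 + q = q + 2*q**2)
c(r) = -9 (c(r) = 3*(-3) = -9)
O(Z, u) = -292/9 (O(Z, u) = -32 + 4/(-9) = -32 + 4*(-1/9) = -32 - 4/9 = -292/9)
-466 + O(p(-4), 5)*((129 + 85)/(4 + 42)) = -466 - 292*(129 + 85)/(9*(4 + 42)) = -466 - 62488/(9*46) = -466 - 292/9*107/23 = -466 - 31244/207 = -127706/207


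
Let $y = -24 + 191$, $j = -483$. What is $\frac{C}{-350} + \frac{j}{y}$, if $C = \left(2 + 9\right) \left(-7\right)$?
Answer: $- \frac{22313}{8350} \approx -2.6722$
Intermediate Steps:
$C = -77$ ($C = 11 \left(-7\right) = -77$)
$y = 167$
$\frac{C}{-350} + \frac{j}{y} = - \frac{77}{-350} - \frac{483}{167} = \left(-77\right) \left(- \frac{1}{350}\right) - \frac{483}{167} = \frac{11}{50} - \frac{483}{167} = - \frac{22313}{8350}$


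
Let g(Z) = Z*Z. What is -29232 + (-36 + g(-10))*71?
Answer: -24688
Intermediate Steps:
g(Z) = Z**2
-29232 + (-36 + g(-10))*71 = -29232 + (-36 + (-10)**2)*71 = -29232 + (-36 + 100)*71 = -29232 + 64*71 = -29232 + 4544 = -24688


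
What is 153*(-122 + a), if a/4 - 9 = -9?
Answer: -18666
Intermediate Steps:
a = 0 (a = 36 + 4*(-9) = 36 - 36 = 0)
153*(-122 + a) = 153*(-122 + 0) = 153*(-122) = -18666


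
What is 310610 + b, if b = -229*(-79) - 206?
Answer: 328495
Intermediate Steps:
b = 17885 (b = 18091 - 206 = 17885)
310610 + b = 310610 + 17885 = 328495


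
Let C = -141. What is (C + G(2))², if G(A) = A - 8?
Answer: 21609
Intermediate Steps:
G(A) = -8 + A
(C + G(2))² = (-141 + (-8 + 2))² = (-141 - 6)² = (-147)² = 21609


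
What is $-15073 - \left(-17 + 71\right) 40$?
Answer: $-17233$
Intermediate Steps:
$-15073 - \left(-17 + 71\right) 40 = -15073 - 54 \cdot 40 = -15073 - 2160 = -17233$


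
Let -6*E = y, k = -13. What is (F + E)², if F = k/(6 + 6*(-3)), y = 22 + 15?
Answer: 3721/144 ≈ 25.840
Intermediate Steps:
y = 37
E = -37/6 (E = -⅙*37 = -37/6 ≈ -6.1667)
F = 13/12 (F = -13/(6 + 6*(-3)) = -13/(6 - 18) = -13/(-12) = -13*(-1/12) = 13/12 ≈ 1.0833)
(F + E)² = (13/12 - 37/6)² = (-61/12)² = 3721/144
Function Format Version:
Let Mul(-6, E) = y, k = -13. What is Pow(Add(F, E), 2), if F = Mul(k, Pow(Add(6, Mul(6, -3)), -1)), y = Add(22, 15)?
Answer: Rational(3721, 144) ≈ 25.840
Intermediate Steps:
y = 37
E = Rational(-37, 6) (E = Mul(Rational(-1, 6), 37) = Rational(-37, 6) ≈ -6.1667)
F = Rational(13, 12) (F = Mul(-13, Pow(Add(6, Mul(6, -3)), -1)) = Mul(-13, Pow(Add(6, -18), -1)) = Mul(-13, Pow(-12, -1)) = Mul(-13, Rational(-1, 12)) = Rational(13, 12) ≈ 1.0833)
Pow(Add(F, E), 2) = Pow(Add(Rational(13, 12), Rational(-37, 6)), 2) = Pow(Rational(-61, 12), 2) = Rational(3721, 144)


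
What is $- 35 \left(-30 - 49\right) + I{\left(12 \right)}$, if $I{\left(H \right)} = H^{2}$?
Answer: $2909$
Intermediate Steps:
$- 35 \left(-30 - 49\right) + I{\left(12 \right)} = - 35 \left(-30 - 49\right) + 12^{2} = - 35 \left(-30 - 49\right) + 144 = \left(-35\right) \left(-79\right) + 144 = 2765 + 144 = 2909$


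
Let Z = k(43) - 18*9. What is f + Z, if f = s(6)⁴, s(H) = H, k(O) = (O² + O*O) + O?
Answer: 4875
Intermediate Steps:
k(O) = O + 2*O² (k(O) = (O² + O²) + O = 2*O² + O = O + 2*O²)
Z = 3579 (Z = 43*(1 + 2*43) - 18*9 = 43*(1 + 86) - 1*162 = 43*87 - 162 = 3741 - 162 = 3579)
f = 1296 (f = 6⁴ = 1296)
f + Z = 1296 + 3579 = 4875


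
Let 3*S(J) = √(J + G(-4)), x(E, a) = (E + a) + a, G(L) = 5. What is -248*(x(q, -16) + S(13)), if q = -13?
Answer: 11160 - 248*√2 ≈ 10809.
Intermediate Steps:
x(E, a) = E + 2*a
S(J) = √(5 + J)/3 (S(J) = √(J + 5)/3 = √(5 + J)/3)
-248*(x(q, -16) + S(13)) = -248*((-13 + 2*(-16)) + √(5 + 13)/3) = -248*((-13 - 32) + √18/3) = -248*(-45 + (3*√2)/3) = -248*(-45 + √2) = 11160 - 248*√2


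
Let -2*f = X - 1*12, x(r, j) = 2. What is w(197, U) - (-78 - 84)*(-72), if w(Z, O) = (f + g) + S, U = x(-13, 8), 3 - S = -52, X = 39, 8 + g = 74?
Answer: -23113/2 ≈ -11557.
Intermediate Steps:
g = 66 (g = -8 + 74 = 66)
S = 55 (S = 3 - 1*(-52) = 3 + 52 = 55)
U = 2
f = -27/2 (f = -(39 - 1*12)/2 = -(39 - 12)/2 = -½*27 = -27/2 ≈ -13.500)
w(Z, O) = 215/2 (w(Z, O) = (-27/2 + 66) + 55 = 105/2 + 55 = 215/2)
w(197, U) - (-78 - 84)*(-72) = 215/2 - (-78 - 84)*(-72) = 215/2 - (-162)*(-72) = 215/2 - 1*11664 = 215/2 - 11664 = -23113/2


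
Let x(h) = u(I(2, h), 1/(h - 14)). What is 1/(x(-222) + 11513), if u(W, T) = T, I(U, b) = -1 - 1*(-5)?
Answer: 236/2717067 ≈ 8.6858e-5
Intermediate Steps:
I(U, b) = 4 (I(U, b) = -1 + 5 = 4)
x(h) = 1/(-14 + h) (x(h) = 1/(h - 14) = 1/(-14 + h))
1/(x(-222) + 11513) = 1/(1/(-14 - 222) + 11513) = 1/(1/(-236) + 11513) = 1/(-1/236 + 11513) = 1/(2717067/236) = 236/2717067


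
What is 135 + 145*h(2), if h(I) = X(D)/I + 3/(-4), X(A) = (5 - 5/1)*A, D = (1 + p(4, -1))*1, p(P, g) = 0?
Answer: 105/4 ≈ 26.250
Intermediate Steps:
D = 1 (D = (1 + 0)*1 = 1*1 = 1)
X(A) = 0 (X(A) = (5 - 5*1)*A = (5 - 5)*A = 0*A = 0)
h(I) = -¾ (h(I) = 0/I + 3/(-4) = 0 + 3*(-¼) = 0 - ¾ = -¾)
135 + 145*h(2) = 135 + 145*(-¾) = 135 - 435/4 = 105/4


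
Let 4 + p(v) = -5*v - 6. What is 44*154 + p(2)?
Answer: 6756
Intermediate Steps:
p(v) = -10 - 5*v (p(v) = -4 + (-5*v - 6) = -4 + (-6 - 5*v) = -10 - 5*v)
44*154 + p(2) = 44*154 + (-10 - 5*2) = 6776 + (-10 - 10) = 6776 - 20 = 6756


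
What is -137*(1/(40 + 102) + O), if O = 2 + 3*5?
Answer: -330855/142 ≈ -2330.0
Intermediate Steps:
O = 17 (O = 2 + 15 = 17)
-137*(1/(40 + 102) + O) = -137*(1/(40 + 102) + 17) = -137*(1/142 + 17) = -137*2415/142 = -330855/142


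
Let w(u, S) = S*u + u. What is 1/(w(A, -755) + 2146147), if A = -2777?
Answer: 1/4240005 ≈ 2.3585e-7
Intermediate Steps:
w(u, S) = u + S*u
1/(w(A, -755) + 2146147) = 1/(-2777*(1 - 755) + 2146147) = 1/(-2777*(-754) + 2146147) = 1/(2093858 + 2146147) = 1/4240005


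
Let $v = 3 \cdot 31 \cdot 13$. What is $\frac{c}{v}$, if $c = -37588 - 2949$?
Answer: $- \frac{40537}{1209} \approx -33.529$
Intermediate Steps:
$v = 1209$ ($v = 93 \cdot 13 = 1209$)
$c = -40537$
$\frac{c}{v} = - \frac{40537}{1209}$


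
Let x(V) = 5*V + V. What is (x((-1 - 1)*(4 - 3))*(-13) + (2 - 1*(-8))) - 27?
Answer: 139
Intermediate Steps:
x(V) = 6*V
(x((-1 - 1)*(4 - 3))*(-13) + (2 - 1*(-8))) - 27 = ((6*((-1 - 1)*(4 - 3)))*(-13) + (2 - 1*(-8))) - 27 = ((6*(-2*1))*(-13) + (2 + 8)) - 27 = ((6*(-2))*(-13) + 10) - 27 = (-12*(-13) + 10) - 27 = (156 + 10) - 27 = 166 - 27 = 139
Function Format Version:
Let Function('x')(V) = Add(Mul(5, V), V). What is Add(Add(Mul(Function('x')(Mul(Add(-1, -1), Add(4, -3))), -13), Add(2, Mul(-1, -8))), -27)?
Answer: 139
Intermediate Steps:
Function('x')(V) = Mul(6, V)
Add(Add(Mul(Function('x')(Mul(Add(-1, -1), Add(4, -3))), -13), Add(2, Mul(-1, -8))), -27) = Add(Add(Mul(Mul(6, Mul(Add(-1, -1), Add(4, -3))), -13), Add(2, Mul(-1, -8))), -27) = Add(Add(Mul(Mul(6, Mul(-2, 1)), -13), Add(2, 8)), -27) = Add(Add(Mul(Mul(6, -2), -13), 10), -27) = Add(Add(Mul(-12, -13), 10), -27) = Add(Add(156, 10), -27) = Add(166, -27) = 139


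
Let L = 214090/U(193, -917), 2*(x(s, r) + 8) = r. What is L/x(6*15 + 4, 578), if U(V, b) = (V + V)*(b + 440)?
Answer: -107045/25869141 ≈ -0.0041379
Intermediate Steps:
x(s, r) = -8 + r/2
U(V, b) = 2*V*(440 + b) (U(V, b) = (2*V)*(440 + b) = 2*V*(440 + b))
L = -107045/92061 (L = 214090/((2*193*(440 - 917))) = 214090/((2*193*(-477))) = 214090/(-184122) = 214090*(-1/184122) = -107045/92061 ≈ -1.1628)
L/x(6*15 + 4, 578) = -107045/(92061*(-8 + (½)*578)) = -107045/(92061*(-8 + 289)) = -107045/92061/281 = -107045/92061*1/281 = -107045/25869141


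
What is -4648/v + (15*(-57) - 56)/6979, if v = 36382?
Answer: -32791197/126954989 ≈ -0.25829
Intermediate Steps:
-4648/v + (15*(-57) - 56)/6979 = -4648/36382 + (15*(-57) - 56)/6979 = -4648*1/36382 + (-855 - 56)*(1/6979) = -2324/18191 - 911*1/6979 = -2324/18191 - 911/6979 = -32791197/126954989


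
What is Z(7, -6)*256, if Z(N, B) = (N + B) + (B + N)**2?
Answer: 512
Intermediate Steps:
Z(N, B) = B + N + (B + N)**2 (Z(N, B) = (B + N) + (B + N)**2 = B + N + (B + N)**2)
Z(7, -6)*256 = (-6 + 7 + (-6 + 7)**2)*256 = (-6 + 7 + 1**2)*256 = (-6 + 7 + 1)*256 = 2*256 = 512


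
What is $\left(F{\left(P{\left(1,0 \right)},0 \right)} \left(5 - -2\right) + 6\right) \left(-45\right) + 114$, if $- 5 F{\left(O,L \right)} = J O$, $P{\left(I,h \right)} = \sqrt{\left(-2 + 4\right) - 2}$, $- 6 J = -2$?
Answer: $-156$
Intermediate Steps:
$J = \frac{1}{3}$ ($J = \left(- \frac{1}{6}\right) \left(-2\right) = \frac{1}{3} \approx 0.33333$)
$P{\left(I,h \right)} = 0$ ($P{\left(I,h \right)} = \sqrt{2 - 2} = \sqrt{0} = 0$)
$F{\left(O,L \right)} = - \frac{O}{15}$ ($F{\left(O,L \right)} = - \frac{\frac{1}{3} O}{5} = - \frac{O}{15}$)
$\left(F{\left(P{\left(1,0 \right)},0 \right)} \left(5 - -2\right) + 6\right) \left(-45\right) + 114 = \left(\left(- \frac{1}{15}\right) 0 \left(5 - -2\right) + 6\right) \left(-45\right) + 114 = \left(0 \left(5 + 2\right) + 6\right) \left(-45\right) + 114 = \left(0 \cdot 7 + 6\right) \left(-45\right) + 114 = \left(0 + 6\right) \left(-45\right) + 114 = 6 \left(-45\right) + 114 = -270 + 114 = -156$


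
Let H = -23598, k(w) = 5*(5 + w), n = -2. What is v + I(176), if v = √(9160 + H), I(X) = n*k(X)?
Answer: -1810 + I*√14438 ≈ -1810.0 + 120.16*I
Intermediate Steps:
k(w) = 25 + 5*w
I(X) = -50 - 10*X (I(X) = -2*(25 + 5*X) = -50 - 10*X)
v = I*√14438 (v = √(9160 - 23598) = √(-14438) = I*√14438 ≈ 120.16*I)
v + I(176) = I*√14438 + (-50 - 10*176) = I*√14438 + (-50 - 1760) = I*√14438 - 1810 = -1810 + I*√14438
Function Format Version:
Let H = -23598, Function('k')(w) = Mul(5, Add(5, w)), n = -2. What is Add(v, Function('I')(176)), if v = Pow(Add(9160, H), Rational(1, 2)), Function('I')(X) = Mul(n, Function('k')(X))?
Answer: Add(-1810, Mul(I, Pow(14438, Rational(1, 2)))) ≈ Add(-1810.0, Mul(120.16, I))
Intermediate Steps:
Function('k')(w) = Add(25, Mul(5, w))
Function('I')(X) = Add(-50, Mul(-10, X)) (Function('I')(X) = Mul(-2, Add(25, Mul(5, X))) = Add(-50, Mul(-10, X)))
v = Mul(I, Pow(14438, Rational(1, 2))) (v = Pow(Add(9160, -23598), Rational(1, 2)) = Pow(-14438, Rational(1, 2)) = Mul(I, Pow(14438, Rational(1, 2))) ≈ Mul(120.16, I))
Add(v, Function('I')(176)) = Add(Mul(I, Pow(14438, Rational(1, 2))), Add(-50, Mul(-10, 176))) = Add(Mul(I, Pow(14438, Rational(1, 2))), Add(-50, -1760)) = Add(Mul(I, Pow(14438, Rational(1, 2))), -1810) = Add(-1810, Mul(I, Pow(14438, Rational(1, 2))))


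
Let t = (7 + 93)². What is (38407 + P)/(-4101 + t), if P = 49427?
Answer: 87834/5899 ≈ 14.890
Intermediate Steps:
t = 10000 (t = 100² = 10000)
(38407 + P)/(-4101 + t) = (38407 + 49427)/(-4101 + 10000) = 87834/5899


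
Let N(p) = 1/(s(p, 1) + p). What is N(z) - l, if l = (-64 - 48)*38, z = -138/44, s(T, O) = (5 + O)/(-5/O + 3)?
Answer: 574538/135 ≈ 4255.8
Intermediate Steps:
s(T, O) = (5 + O)/(3 - 5/O)
z = -69/22 (z = -138*1/44 = -69/22 ≈ -3.1364)
N(p) = 1/(-3 + p) (N(p) = 1/(1*(5 + 1)/(-5 + 3*1) + p) = 1/(1*6/(-5 + 3) + p) = 1/(1*6/(-2) + p) = 1/(1*(-½)*6 + p) = 1/(-3 + p))
l = -4256 (l = -112*38 = -4256)
N(z) - l = 1/(-3 - 69/22) - 1*(-4256) = 1/(-135/22) + 4256 = -22/135 + 4256 = 574538/135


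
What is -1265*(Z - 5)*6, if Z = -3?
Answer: 60720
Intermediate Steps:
-1265*(Z - 5)*6 = -1265*(-3 - 5)*6 = -(-10120)*6 = -1265*(-48) = 60720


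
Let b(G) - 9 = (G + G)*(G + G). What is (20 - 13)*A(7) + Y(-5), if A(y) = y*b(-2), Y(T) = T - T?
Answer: 1225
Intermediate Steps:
b(G) = 9 + 4*G² (b(G) = 9 + (G + G)*(G + G) = 9 + (2*G)*(2*G) = 9 + 4*G²)
Y(T) = 0
A(y) = 25*y (A(y) = y*(9 + 4*(-2)²) = y*(9 + 4*4) = y*(9 + 16) = y*25 = 25*y)
(20 - 13)*A(7) + Y(-5) = (20 - 13)*(25*7) + 0 = 7*175 + 0 = 1225 + 0 = 1225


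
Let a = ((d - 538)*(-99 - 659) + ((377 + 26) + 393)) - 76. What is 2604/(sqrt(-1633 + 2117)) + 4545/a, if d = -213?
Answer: 742161351/6269758 ≈ 118.37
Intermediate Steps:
a = 569978 (a = ((-213 - 538)*(-99 - 659) + ((377 + 26) + 393)) - 76 = (-751*(-758) + (403 + 393)) - 76 = (569258 + 796) - 76 = 570054 - 76 = 569978)
2604/(sqrt(-1633 + 2117)) + 4545/a = 2604/(sqrt(-1633 + 2117)) + 4545/569978 = 2604/(sqrt(484)) + 4545*(1/569978) = 2604/22 + 4545/569978 = 2604*(1/22) + 4545/569978 = 1302/11 + 4545/569978 = 742161351/6269758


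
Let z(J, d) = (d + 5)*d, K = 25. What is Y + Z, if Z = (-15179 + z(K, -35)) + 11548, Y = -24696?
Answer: -27277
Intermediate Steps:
z(J, d) = d*(5 + d) (z(J, d) = (5 + d)*d = d*(5 + d))
Z = -2581 (Z = (-15179 - 35*(5 - 35)) + 11548 = (-15179 - 35*(-30)) + 11548 = (-15179 + 1050) + 11548 = -14129 + 11548 = -2581)
Y + Z = -24696 - 2581 = -27277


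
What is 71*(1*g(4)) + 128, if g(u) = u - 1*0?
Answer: 412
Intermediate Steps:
g(u) = u (g(u) = u + 0 = u)
71*(1*g(4)) + 128 = 71*(1*4) + 128 = 71*4 + 128 = 284 + 128 = 412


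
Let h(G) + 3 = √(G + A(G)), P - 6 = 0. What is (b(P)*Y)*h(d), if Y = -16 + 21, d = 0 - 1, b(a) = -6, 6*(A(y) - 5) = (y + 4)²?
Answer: 90 - 15*√22 ≈ 19.644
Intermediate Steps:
A(y) = 5 + (4 + y)²/6 (A(y) = 5 + (y + 4)²/6 = 5 + (4 + y)²/6)
P = 6 (P = 6 + 0 = 6)
d = -1
h(G) = -3 + √(5 + G + (4 + G)²/6) (h(G) = -3 + √(G + (5 + (4 + G)²/6)) = -3 + √(5 + G + (4 + G)²/6))
Y = 5
(b(P)*Y)*h(d) = (-6*5)*(-3 + √(276 + 6*(-1)² + 84*(-1))/6) = -30*(-3 + √(276 + 6*1 - 84)/6) = -30*(-3 + √(276 + 6 - 84)/6) = -30*(-3 + √198/6) = -30*(-3 + (3*√22)/6) = -30*(-3 + √22/2) = 90 - 15*√22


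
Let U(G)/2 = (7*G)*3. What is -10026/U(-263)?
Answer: 1671/1841 ≈ 0.90766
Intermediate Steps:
U(G) = 42*G (U(G) = 2*((7*G)*3) = 2*(21*G) = 42*G)
-10026/U(-263) = -10026/(42*(-263)) = -10026/(-11046) = -10026*(-1/11046) = 1671/1841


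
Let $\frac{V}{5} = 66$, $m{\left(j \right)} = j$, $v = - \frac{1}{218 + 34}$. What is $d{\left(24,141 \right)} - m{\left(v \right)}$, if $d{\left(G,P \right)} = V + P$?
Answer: $\frac{118693}{252} \approx 471.0$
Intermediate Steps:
$v = - \frac{1}{252} \approx -0.0039683$
$V = 330$ ($V = 5 \cdot 66 = 330$)
$d{\left(G,P \right)} = 330 + P$
$d{\left(24,141 \right)} - m{\left(v \right)} = \left(330 + 141\right) - - \frac{1}{252} = 471 + \frac{1}{252} = \frac{118693}{252}$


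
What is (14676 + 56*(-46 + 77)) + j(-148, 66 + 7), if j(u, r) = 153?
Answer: 16565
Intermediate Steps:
(14676 + 56*(-46 + 77)) + j(-148, 66 + 7) = (14676 + 56*(-46 + 77)) + 153 = (14676 + 56*31) + 153 = (14676 + 1736) + 153 = 16412 + 153 = 16565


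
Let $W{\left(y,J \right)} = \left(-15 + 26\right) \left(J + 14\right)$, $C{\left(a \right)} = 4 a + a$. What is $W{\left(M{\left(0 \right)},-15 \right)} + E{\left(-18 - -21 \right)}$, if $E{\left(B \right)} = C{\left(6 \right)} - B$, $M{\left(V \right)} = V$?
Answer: $16$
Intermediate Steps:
$C{\left(a \right)} = 5 a$
$E{\left(B \right)} = 30 - B$ ($E{\left(B \right)} = 5 \cdot 6 - B = 30 - B$)
$W{\left(y,J \right)} = 154 + 11 J$ ($W{\left(y,J \right)} = 11 \left(14 + J\right) = 154 + 11 J$)
$W{\left(M{\left(0 \right)},-15 \right)} + E{\left(-18 - -21 \right)} = \left(154 + 11 \left(-15\right)\right) + \left(30 - \left(-18 - -21\right)\right) = \left(154 - 165\right) + \left(30 - \left(-18 + 21\right)\right) = -11 + \left(30 - 3\right) = -11 + 27 = 16$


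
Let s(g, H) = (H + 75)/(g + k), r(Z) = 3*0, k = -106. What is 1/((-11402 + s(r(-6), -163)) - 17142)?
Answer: -53/1512788 ≈ -3.5035e-5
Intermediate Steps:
r(Z) = 0
s(g, H) = (75 + H)/(-106 + g) (s(g, H) = (H + 75)/(g - 106) = (75 + H)/(-106 + g))
1/((-11402 + s(r(-6), -163)) - 17142) = 1/((-11402 + (75 - 163)/(-106 + 0)) - 17142) = 1/((-11402 - 88/(-106)) - 17142) = 1/((-11402 - 1/106*(-88)) - 17142) = 1/((-11402 + 44/53) - 17142) = 1/(-604262/53 - 17142) = 1/(-1512788/53) = -53/1512788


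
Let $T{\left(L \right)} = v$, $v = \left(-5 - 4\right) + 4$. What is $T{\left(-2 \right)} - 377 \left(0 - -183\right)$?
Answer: $-68996$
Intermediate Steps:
$v = -5$ ($v = -9 + 4 = -5$)
$T{\left(L \right)} = -5$
$T{\left(-2 \right)} - 377 \left(0 - -183\right) = -5 - 377 \left(0 - -183\right) = -5 - 377 \left(0 + 183\right) = -5 - 68991 = -68996$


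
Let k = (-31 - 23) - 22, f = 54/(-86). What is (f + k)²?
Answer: 10857025/1849 ≈ 5871.8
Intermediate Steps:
f = -27/43 (f = 54*(-1/86) = -27/43 ≈ -0.62791)
k = -76 (k = -54 - 22 = -76)
(f + k)² = (-27/43 - 76)² = (-3295/43)² = 10857025/1849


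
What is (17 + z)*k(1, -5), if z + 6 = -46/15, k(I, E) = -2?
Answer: -238/15 ≈ -15.867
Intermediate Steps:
z = -136/15 (z = -6 - 46/15 = -136/15 ≈ -9.0667)
(17 + z)*k(1, -5) = (17 - 136/15)*(-2) = (119/15)*(-2) = -238/15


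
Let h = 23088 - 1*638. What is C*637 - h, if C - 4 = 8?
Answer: -14806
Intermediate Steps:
C = 12 (C = 4 + 8 = 12)
h = 22450 (h = 23088 - 638 = 22450)
C*637 - h = 12*637 - 1*22450 = 7644 - 22450 = -14806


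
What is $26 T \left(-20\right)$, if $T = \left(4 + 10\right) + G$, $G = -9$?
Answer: $-2600$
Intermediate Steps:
$T = 5$ ($T = \left(4 + 10\right) - 9 = 14 - 9 = 5$)
$26 T \left(-20\right) = 26 \cdot 5 \left(-20\right) = 130 \left(-20\right) = -2600$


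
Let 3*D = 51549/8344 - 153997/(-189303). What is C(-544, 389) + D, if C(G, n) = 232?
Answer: 1110406116787/4738632696 ≈ 234.33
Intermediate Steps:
D = 11043331315/4738632696 (D = (51549/8344 - 153997/(-189303))/3 = (51549*(1/8344) - 153997*(-1/189303))/3 = (51549/8344 + 153997/189303)/3 = (⅓)*(11043331315/1579544232) = 11043331315/4738632696 ≈ 2.3305)
C(-544, 389) + D = 232 + 11043331315/4738632696 = 1110406116787/4738632696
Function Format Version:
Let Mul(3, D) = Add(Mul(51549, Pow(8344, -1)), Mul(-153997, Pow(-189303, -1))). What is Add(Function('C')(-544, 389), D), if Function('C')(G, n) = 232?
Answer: Rational(1110406116787, 4738632696) ≈ 234.33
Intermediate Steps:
D = Rational(11043331315, 4738632696) (D = Mul(Rational(1, 3), Add(Mul(51549, Pow(8344, -1)), Mul(-153997, Pow(-189303, -1)))) = Mul(Rational(1, 3), Add(Mul(51549, Rational(1, 8344)), Mul(-153997, Rational(-1, 189303)))) = Mul(Rational(1, 3), Add(Rational(51549, 8344), Rational(153997, 189303))) = Mul(Rational(1, 3), Rational(11043331315, 1579544232)) = Rational(11043331315, 4738632696) ≈ 2.3305)
Add(Function('C')(-544, 389), D) = Add(232, Rational(11043331315, 4738632696)) = Rational(1110406116787, 4738632696)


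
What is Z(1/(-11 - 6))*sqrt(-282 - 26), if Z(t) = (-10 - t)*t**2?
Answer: -338*I*sqrt(77)/4913 ≈ -0.60369*I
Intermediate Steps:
Z(t) = t**2*(-10 - t)
Z(1/(-11 - 6))*sqrt(-282 - 26) = ((1/(-11 - 6))**2*(-10 - 1/(-11 - 6)))*sqrt(-282 - 26) = ((1/(-17))**2*(-10 - 1/(-17)))*sqrt(-308) = ((-1/17)**2*(-10 - 1*(-1/17)))*(2*I*sqrt(77)) = ((-10 + 1/17)/289)*(2*I*sqrt(77)) = ((1/289)*(-169/17))*(2*I*sqrt(77)) = -338*I*sqrt(77)/4913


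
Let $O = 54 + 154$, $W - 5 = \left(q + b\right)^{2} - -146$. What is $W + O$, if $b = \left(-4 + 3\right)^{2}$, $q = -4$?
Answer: $368$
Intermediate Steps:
$b = 1$ ($b = \left(-1\right)^{2} = 1$)
$W = 160$ ($W = 5 + \left(\left(-4 + 1\right)^{2} - -146\right) = 5 + \left(\left(-3\right)^{2} + 146\right) = 5 + \left(9 + 146\right) = 5 + 155 = 160$)
$O = 208$
$W + O = 160 + 208 = 368$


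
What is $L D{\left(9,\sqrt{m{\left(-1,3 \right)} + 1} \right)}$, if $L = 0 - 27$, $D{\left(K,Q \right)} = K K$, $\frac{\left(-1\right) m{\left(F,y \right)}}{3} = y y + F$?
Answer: $-2187$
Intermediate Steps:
$m{\left(F,y \right)} = - 3 F - 3 y^{2}$ ($m{\left(F,y \right)} = - 3 \left(y y + F\right) = - 3 \left(y^{2} + F\right) = - 3 \left(F + y^{2}\right) = - 3 F - 3 y^{2}$)
$D{\left(K,Q \right)} = K^{2}$
$L = -27$ ($L = 0 - 27 = -27$)
$L D{\left(9,\sqrt{m{\left(-1,3 \right)} + 1} \right)} = - 27 \cdot 9^{2} = \left(-27\right) 81 = -2187$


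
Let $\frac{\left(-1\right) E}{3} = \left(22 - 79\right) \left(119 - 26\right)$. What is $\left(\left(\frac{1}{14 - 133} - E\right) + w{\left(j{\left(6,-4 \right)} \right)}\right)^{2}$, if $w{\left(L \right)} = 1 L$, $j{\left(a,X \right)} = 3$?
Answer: $\frac{3580046194201}{14161} \approx 2.5281 \cdot 10^{8}$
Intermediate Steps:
$w{\left(L \right)} = L$
$E = 15903$ ($E = - 3 \left(22 - 79\right) \left(119 - 26\right) = - 3 \left(\left(-57\right) 93\right) = \left(-3\right) \left(-5301\right) = 15903$)
$\left(\left(\frac{1}{14 - 133} - E\right) + w{\left(j{\left(6,-4 \right)} \right)}\right)^{2} = \left(\left(\frac{1}{14 - 133} - 15903\right) + 3\right)^{2} = \left(\left(\frac{1}{-119} - 15903\right) + 3\right)^{2} = \left(\left(- \frac{1}{119} - 15903\right) + 3\right)^{2} = \left(- \frac{1892458}{119} + 3\right)^{2} = \left(- \frac{1892101}{119}\right)^{2} = \frac{3580046194201}{14161}$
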